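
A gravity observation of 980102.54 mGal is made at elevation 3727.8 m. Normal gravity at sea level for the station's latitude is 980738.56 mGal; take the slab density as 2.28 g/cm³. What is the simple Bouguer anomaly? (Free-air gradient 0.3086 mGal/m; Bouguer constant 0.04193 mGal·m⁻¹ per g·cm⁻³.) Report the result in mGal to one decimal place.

Free-air correction = 0.3086 × 3727.8 = 1150.40 mGal
Free-air anomaly = 980102.54 − 980738.56 + (1150.40) = 514.38 mGal
Bouguer slab correction = 0.04193 × 2.28 × 3727.8 = 356.38 mGal
Simple Bouguer anomaly = 514.38 − (356.38) = 158.00 mGal

158.0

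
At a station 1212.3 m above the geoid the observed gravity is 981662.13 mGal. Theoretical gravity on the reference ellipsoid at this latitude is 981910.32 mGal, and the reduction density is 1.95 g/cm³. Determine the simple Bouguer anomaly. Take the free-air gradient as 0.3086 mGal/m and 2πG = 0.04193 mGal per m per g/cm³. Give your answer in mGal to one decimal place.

26.8

Free-air correction = 0.3086 × 1212.3 = 374.12 mGal
Free-air anomaly = 981662.13 − 981910.32 + (374.12) = 125.93 mGal
Bouguer slab correction = 0.04193 × 1.95 × 1212.3 = 99.12 mGal
Simple Bouguer anomaly = 125.93 − (99.12) = 26.81 mGal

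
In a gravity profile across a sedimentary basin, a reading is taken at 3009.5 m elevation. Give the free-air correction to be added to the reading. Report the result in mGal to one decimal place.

Free-air correction = 0.3086 × 3009.5 = 928.7 mGal

928.7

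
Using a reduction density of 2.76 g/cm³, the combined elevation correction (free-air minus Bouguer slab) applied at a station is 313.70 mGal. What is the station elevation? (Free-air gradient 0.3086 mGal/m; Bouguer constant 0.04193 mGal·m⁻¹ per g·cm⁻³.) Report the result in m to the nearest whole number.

1626

Combined gradient = 0.3086 − 0.04193 × 2.76 = 0.1928732 mGal/m
h = 313.70 / 0.1928732 = 1626.46 m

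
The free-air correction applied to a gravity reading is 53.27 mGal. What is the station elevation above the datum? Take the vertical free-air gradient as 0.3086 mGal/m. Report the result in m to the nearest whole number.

h = 53.27 / 0.3086 = 172.62 m

173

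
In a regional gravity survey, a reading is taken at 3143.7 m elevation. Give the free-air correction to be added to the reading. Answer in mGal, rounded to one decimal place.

Free-air correction = 0.3086 × 3143.7 = 970.1 mGal

970.1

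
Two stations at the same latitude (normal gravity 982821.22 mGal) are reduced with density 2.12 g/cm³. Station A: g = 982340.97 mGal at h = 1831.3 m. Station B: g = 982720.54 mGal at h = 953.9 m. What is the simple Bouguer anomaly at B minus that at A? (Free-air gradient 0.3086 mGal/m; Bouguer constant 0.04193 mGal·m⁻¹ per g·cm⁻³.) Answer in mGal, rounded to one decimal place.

Δg_SB(A) = 982340.97 − 982821.22 + 0.3086×1831.3 − 0.04193×2.12×1831.3 = -77.90 mGal
Δg_SB(B) = 982720.54 − 982821.22 + 0.3086×953.9 − 0.04193×2.12×953.9 = 108.90 mGal
Difference = 108.90 − (-77.90) = 186.80 mGal

186.8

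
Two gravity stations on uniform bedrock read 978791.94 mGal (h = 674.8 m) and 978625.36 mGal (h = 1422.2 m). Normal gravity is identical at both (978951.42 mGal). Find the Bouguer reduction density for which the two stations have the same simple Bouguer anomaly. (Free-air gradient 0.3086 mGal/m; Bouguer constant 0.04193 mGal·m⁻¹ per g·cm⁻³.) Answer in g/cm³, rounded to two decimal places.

2.04

Δg_obs = 978625.36 − 978791.94 = -166.58 mGal over Δh = 1422.2 − 674.8 = 747.4 m
Equal Bouguer anomalies ⇒ Δg_obs + (0.3086 − 0.04193ρ)·Δh = 0
0.3086 − 0.04193ρ = −Δg_obs/Δh = 0.22288
ρ = (0.3086 − 0.22288) / 0.04193 = 2.04 g/cm³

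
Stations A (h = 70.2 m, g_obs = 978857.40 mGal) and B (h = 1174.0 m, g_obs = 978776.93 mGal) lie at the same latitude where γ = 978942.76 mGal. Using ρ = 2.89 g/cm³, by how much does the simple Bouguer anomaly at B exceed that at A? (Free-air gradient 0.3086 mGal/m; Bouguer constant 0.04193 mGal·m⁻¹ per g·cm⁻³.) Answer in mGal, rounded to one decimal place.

126.4

Δg_SB(A) = 978857.40 − 978942.76 + 0.3086×70.2 − 0.04193×2.89×70.2 = -72.20 mGal
Δg_SB(B) = 978776.93 − 978942.76 + 0.3086×1174.0 − 0.04193×2.89×1174.0 = 54.20 mGal
Difference = 54.20 − (-72.20) = 126.40 mGal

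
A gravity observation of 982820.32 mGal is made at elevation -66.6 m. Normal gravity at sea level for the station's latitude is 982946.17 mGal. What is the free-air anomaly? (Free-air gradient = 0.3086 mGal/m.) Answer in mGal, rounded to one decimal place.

-146.4

Free-air correction = 0.3086 × -66.6 = -20.55 mGal
Free-air anomaly = 982820.32 − 982946.17 + (-20.55) = -146.40 mGal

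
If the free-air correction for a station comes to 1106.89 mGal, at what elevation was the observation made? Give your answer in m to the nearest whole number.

h = 1106.89 / 0.3086 = 3586.81 m

3587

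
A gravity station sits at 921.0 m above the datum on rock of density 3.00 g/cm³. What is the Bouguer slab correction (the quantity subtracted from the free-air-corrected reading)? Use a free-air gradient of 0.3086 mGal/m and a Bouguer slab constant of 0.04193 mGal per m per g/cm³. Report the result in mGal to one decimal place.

Bouguer slab correction = 0.04193 × 3.00 × 921.0 = 115.9 mGal

115.9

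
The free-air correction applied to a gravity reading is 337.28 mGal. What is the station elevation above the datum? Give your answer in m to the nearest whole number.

1093

h = 337.28 / 0.3086 = 1092.94 m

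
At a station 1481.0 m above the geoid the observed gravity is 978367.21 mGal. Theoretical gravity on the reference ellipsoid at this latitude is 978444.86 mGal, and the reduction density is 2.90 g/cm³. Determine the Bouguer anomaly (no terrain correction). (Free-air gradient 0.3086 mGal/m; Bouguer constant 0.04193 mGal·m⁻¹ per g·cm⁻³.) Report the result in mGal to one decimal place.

199.3

Free-air correction = 0.3086 × 1481.0 = 457.04 mGal
Free-air anomaly = 978367.21 − 978444.86 + (457.04) = 379.39 mGal
Bouguer slab correction = 0.04193 × 2.90 × 1481.0 = 180.09 mGal
Simple Bouguer anomaly = 379.39 − (180.09) = 199.30 mGal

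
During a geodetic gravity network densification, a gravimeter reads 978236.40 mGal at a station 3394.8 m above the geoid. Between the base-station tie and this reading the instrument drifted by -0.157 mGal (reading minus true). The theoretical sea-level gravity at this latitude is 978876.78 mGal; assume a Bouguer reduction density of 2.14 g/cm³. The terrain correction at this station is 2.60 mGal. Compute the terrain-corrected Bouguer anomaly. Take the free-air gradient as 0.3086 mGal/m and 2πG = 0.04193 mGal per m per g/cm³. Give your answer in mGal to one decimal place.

105.4

Drift-corrected reading = 978236.40 − (-0.157) = 978236.557 mGal
Free-air correction = 0.3086 × 3394.8 = 1047.64 mGal
Free-air anomaly = 978236.557 − 978876.78 + (1047.64) = 407.417 mGal
Bouguer slab correction = 0.04193 × 2.14 × 3394.8 = 304.62 mGal
Simple Bouguer anomaly = 407.417 − (304.62) = 102.797 mGal
Complete Bouguer anomaly = 102.797 + 2.60 = 105.397 mGal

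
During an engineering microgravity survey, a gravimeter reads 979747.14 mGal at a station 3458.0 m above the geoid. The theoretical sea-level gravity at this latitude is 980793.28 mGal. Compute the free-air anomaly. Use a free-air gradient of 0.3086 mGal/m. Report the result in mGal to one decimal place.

Free-air correction = 0.3086 × 3458.0 = 1067.14 mGal
Free-air anomaly = 979747.14 − 980793.28 + (1067.14) = 21.00 mGal

21.0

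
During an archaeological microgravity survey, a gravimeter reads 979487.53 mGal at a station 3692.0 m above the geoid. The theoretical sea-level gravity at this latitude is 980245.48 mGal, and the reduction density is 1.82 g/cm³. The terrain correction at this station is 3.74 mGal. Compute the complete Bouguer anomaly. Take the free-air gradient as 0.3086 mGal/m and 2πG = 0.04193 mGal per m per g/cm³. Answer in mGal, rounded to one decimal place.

Free-air correction = 0.3086 × 3692.0 = 1139.35 mGal
Free-air anomaly = 979487.53 − 980245.48 + (1139.35) = 381.40 mGal
Bouguer slab correction = 0.04193 × 1.82 × 3692.0 = 281.75 mGal
Simple Bouguer anomaly = 381.40 − (281.75) = 99.65 mGal
Complete Bouguer anomaly = 99.65 + 3.74 = 103.39 mGal

103.4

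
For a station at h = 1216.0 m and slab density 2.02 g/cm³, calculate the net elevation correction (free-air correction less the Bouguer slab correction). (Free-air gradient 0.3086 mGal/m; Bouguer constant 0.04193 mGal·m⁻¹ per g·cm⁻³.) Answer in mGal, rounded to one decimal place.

Combined gradient = 0.3086 − 0.04193 × 2.02 = 0.2239014 mGal/m
Combined elevation correction = 0.2239014 × 1216.0 = 272.3 mGal

272.3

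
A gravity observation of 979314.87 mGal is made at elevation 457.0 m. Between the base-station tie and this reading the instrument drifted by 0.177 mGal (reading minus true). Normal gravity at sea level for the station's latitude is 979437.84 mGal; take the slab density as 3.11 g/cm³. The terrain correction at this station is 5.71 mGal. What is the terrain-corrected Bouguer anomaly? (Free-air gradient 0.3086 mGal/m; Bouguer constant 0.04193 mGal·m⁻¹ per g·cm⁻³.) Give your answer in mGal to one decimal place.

-36.0

Drift-corrected reading = 979314.87 − (0.177) = 979314.693 mGal
Free-air correction = 0.3086 × 457.0 = 141.03 mGal
Free-air anomaly = 979314.693 − 979437.84 + (141.03) = 17.883 mGal
Bouguer slab correction = 0.04193 × 3.11 × 457.0 = 59.59 mGal
Simple Bouguer anomaly = 17.883 − (59.59) = -41.707 mGal
Complete Bouguer anomaly = -41.707 + 5.71 = -35.997 mGal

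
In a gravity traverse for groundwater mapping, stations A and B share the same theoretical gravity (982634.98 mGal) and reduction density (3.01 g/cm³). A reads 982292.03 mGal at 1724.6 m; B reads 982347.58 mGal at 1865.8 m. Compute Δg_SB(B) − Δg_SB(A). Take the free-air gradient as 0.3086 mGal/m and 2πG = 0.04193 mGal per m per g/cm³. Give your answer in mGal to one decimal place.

81.3

Δg_SB(A) = 982292.03 − 982634.98 + 0.3086×1724.6 − 0.04193×3.01×1724.6 = -28.40 mGal
Δg_SB(B) = 982347.58 − 982634.98 + 0.3086×1865.8 − 0.04193×3.01×1865.8 = 52.90 mGal
Difference = 52.90 − (-28.40) = 81.30 mGal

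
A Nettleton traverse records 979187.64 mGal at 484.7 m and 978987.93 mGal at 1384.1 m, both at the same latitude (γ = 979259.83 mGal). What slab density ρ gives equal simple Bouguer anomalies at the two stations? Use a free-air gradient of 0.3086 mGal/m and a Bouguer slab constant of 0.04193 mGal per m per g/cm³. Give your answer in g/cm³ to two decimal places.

2.06

Δg_obs = 978987.93 − 979187.64 = -199.71 mGal over Δh = 1384.1 − 484.7 = 899.4 m
Equal Bouguer anomalies ⇒ Δg_obs + (0.3086 − 0.04193ρ)·Δh = 0
0.3086 − 0.04193ρ = −Δg_obs/Δh = 0.22205
ρ = (0.3086 − 0.22205) / 0.04193 = 2.06 g/cm³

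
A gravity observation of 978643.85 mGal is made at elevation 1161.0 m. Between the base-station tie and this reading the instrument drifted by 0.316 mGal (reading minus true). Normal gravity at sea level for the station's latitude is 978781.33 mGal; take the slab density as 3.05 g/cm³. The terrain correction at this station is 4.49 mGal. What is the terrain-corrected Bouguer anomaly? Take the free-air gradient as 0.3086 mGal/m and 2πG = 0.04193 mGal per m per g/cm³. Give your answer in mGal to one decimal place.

76.5

Drift-corrected reading = 978643.85 − (0.316) = 978643.534 mGal
Free-air correction = 0.3086 × 1161.0 = 358.28 mGal
Free-air anomaly = 978643.534 − 978781.33 + (358.28) = 220.484 mGal
Bouguer slab correction = 0.04193 × 3.05 × 1161.0 = 148.48 mGal
Simple Bouguer anomaly = 220.484 − (148.48) = 72.004 mGal
Complete Bouguer anomaly = 72.004 + 4.49 = 76.494 mGal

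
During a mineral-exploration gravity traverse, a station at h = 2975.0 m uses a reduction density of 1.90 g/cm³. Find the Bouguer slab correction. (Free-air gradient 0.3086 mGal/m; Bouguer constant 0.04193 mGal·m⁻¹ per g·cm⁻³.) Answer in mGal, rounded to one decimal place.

237.0

Bouguer slab correction = 0.04193 × 1.90 × 2975.0 = 237.0 mGal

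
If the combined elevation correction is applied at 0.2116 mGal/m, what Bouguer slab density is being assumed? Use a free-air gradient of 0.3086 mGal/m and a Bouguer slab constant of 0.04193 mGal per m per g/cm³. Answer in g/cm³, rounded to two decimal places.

2.31

0.2116 = 0.3086 − 0.04193 × ρ
ρ = (0.3086 − 0.2116) / 0.04193 = 2.31 g/cm³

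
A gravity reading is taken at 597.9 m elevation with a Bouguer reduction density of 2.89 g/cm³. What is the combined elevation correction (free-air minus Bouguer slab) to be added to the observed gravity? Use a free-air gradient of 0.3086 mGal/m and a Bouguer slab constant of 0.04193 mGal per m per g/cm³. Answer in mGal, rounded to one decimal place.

Combined gradient = 0.3086 − 0.04193 × 2.89 = 0.1874223 mGal/m
Combined elevation correction = 0.1874223 × 597.9 = 112.1 mGal

112.1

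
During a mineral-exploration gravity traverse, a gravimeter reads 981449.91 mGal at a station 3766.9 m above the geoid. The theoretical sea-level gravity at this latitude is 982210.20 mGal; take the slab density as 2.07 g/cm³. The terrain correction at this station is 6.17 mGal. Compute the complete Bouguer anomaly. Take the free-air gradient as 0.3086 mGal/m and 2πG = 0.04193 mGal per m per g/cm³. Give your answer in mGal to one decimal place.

81.4

Free-air correction = 0.3086 × 3766.9 = 1162.47 mGal
Free-air anomaly = 981449.91 − 982210.20 + (1162.47) = 402.18 mGal
Bouguer slab correction = 0.04193 × 2.07 × 3766.9 = 326.95 mGal
Simple Bouguer anomaly = 402.18 − (326.95) = 75.23 mGal
Complete Bouguer anomaly = 75.23 + 6.17 = 81.40 mGal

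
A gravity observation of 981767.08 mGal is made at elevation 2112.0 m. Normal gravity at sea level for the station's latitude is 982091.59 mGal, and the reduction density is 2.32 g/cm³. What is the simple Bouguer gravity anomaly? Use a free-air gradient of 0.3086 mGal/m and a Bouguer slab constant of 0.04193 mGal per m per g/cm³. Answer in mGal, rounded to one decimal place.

Free-air correction = 0.3086 × 2112.0 = 651.76 mGal
Free-air anomaly = 981767.08 − 982091.59 + (651.76) = 327.25 mGal
Bouguer slab correction = 0.04193 × 2.32 × 2112.0 = 205.45 mGal
Simple Bouguer anomaly = 327.25 − (205.45) = 121.80 mGal

121.8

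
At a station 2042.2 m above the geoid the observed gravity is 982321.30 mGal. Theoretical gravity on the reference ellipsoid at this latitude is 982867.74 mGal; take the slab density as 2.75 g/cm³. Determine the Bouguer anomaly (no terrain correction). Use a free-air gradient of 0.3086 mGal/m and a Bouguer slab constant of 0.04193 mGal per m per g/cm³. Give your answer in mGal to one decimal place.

-151.7

Free-air correction = 0.3086 × 2042.2 = 630.22 mGal
Free-air anomaly = 982321.30 − 982867.74 + (630.22) = 83.78 mGal
Bouguer slab correction = 0.04193 × 2.75 × 2042.2 = 235.48 mGal
Simple Bouguer anomaly = 83.78 − (235.48) = -151.70 mGal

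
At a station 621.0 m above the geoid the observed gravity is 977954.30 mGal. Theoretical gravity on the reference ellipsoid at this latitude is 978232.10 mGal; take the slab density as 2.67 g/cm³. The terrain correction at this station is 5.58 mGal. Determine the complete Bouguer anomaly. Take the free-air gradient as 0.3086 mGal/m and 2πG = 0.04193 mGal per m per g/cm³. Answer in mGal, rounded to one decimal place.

Free-air correction = 0.3086 × 621.0 = 191.64 mGal
Free-air anomaly = 977954.30 − 978232.10 + (191.64) = -86.16 mGal
Bouguer slab correction = 0.04193 × 2.67 × 621.0 = 69.52 mGal
Simple Bouguer anomaly = -86.16 − (69.52) = -155.68 mGal
Complete Bouguer anomaly = -155.68 + 5.58 = -150.10 mGal

-150.1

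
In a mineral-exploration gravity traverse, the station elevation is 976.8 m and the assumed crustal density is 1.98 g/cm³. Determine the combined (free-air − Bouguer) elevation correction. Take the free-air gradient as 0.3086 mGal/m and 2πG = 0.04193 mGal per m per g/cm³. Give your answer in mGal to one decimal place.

Combined gradient = 0.3086 − 0.04193 × 1.98 = 0.2255786 mGal/m
Combined elevation correction = 0.2255786 × 976.8 = 220.3 mGal

220.3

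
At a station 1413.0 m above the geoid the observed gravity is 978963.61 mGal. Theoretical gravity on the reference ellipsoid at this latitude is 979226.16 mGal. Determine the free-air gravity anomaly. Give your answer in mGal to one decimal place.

Free-air correction = 0.3086 × 1413.0 = 436.05 mGal
Free-air anomaly = 978963.61 − 979226.16 + (436.05) = 173.50 mGal

173.5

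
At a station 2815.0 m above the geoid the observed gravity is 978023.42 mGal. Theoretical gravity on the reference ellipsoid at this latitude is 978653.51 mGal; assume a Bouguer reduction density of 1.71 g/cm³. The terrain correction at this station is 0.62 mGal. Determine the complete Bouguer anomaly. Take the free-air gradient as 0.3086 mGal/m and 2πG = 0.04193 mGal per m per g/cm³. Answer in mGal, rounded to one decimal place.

37.4

Free-air correction = 0.3086 × 2815.0 = 868.71 mGal
Free-air anomaly = 978023.42 − 978653.51 + (868.71) = 238.62 mGal
Bouguer slab correction = 0.04193 × 1.71 × 2815.0 = 201.84 mGal
Simple Bouguer anomaly = 238.62 − (201.84) = 36.78 mGal
Complete Bouguer anomaly = 36.78 + 0.62 = 37.40 mGal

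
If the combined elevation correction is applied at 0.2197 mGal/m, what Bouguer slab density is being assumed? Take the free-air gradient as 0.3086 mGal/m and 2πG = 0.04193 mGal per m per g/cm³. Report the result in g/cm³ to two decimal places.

2.12

0.2197 = 0.3086 − 0.04193 × ρ
ρ = (0.3086 − 0.2197) / 0.04193 = 2.12 g/cm³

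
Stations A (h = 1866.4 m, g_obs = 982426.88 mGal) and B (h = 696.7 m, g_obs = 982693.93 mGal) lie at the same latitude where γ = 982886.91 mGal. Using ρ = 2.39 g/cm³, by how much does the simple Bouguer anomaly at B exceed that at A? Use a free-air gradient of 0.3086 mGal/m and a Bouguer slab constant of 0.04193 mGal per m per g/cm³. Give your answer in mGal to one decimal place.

Δg_SB(A) = 982426.88 − 982886.91 + 0.3086×1866.4 − 0.04193×2.39×1866.4 = -71.10 mGal
Δg_SB(B) = 982693.93 − 982886.91 + 0.3086×696.7 − 0.04193×2.39×696.7 = -47.80 mGal
Difference = -47.80 − (-71.10) = 23.30 mGal

23.3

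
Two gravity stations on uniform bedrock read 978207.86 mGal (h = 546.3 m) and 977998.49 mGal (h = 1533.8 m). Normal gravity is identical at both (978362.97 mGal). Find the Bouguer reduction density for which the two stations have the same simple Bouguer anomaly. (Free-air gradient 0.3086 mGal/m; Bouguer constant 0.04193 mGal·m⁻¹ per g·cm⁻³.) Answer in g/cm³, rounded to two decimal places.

2.30

Δg_obs = 977998.49 − 978207.86 = -209.37 mGal over Δh = 1533.8 − 546.3 = 987.5 m
Equal Bouguer anomalies ⇒ Δg_obs + (0.3086 − 0.04193ρ)·Δh = 0
0.3086 − 0.04193ρ = −Δg_obs/Δh = 0.21202
ρ = (0.3086 − 0.21202) / 0.04193 = 2.30 g/cm³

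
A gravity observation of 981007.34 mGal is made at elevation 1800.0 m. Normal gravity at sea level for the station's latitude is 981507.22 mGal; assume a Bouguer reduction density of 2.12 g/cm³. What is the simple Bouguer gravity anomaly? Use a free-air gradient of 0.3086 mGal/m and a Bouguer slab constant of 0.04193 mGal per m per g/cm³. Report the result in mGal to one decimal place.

Free-air correction = 0.3086 × 1800.0 = 555.48 mGal
Free-air anomaly = 981007.34 − 981507.22 + (555.48) = 55.60 mGal
Bouguer slab correction = 0.04193 × 2.12 × 1800.0 = 160.00 mGal
Simple Bouguer anomaly = 55.60 − (160.00) = -104.40 mGal

-104.4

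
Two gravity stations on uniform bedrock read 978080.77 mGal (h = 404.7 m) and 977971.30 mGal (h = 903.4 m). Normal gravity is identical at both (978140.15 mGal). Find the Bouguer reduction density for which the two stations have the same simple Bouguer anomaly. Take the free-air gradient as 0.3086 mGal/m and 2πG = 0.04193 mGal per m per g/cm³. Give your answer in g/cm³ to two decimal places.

Δg_obs = 977971.30 − 978080.77 = -109.47 mGal over Δh = 903.4 − 404.7 = 498.7 m
Equal Bouguer anomalies ⇒ Δg_obs + (0.3086 − 0.04193ρ)·Δh = 0
0.3086 − 0.04193ρ = −Δg_obs/Δh = 0.21951
ρ = (0.3086 − 0.21951) / 0.04193 = 2.12 g/cm³

2.12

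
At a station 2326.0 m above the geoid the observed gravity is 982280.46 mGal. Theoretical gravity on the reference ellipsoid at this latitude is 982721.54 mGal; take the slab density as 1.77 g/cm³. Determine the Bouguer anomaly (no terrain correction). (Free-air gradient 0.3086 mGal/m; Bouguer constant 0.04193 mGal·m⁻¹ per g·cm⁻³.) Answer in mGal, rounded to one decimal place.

Free-air correction = 0.3086 × 2326.0 = 717.80 mGal
Free-air anomaly = 982280.46 − 982721.54 + (717.80) = 276.72 mGal
Bouguer slab correction = 0.04193 × 1.77 × 2326.0 = 172.63 mGal
Simple Bouguer anomaly = 276.72 − (172.63) = 104.09 mGal

104.1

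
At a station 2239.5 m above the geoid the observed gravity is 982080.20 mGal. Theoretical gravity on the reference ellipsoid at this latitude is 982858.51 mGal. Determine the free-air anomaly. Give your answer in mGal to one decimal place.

Free-air correction = 0.3086 × 2239.5 = 691.11 mGal
Free-air anomaly = 982080.20 − 982858.51 + (691.11) = -87.20 mGal

-87.2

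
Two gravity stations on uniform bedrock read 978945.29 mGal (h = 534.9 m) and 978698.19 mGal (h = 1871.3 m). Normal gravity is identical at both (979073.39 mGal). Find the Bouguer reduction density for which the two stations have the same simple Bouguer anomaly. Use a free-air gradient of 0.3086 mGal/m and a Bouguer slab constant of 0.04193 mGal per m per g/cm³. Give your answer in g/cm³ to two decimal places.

2.95

Δg_obs = 978698.19 − 978945.29 = -247.10 mGal over Δh = 1871.3 − 534.9 = 1336.4 m
Equal Bouguer anomalies ⇒ Δg_obs + (0.3086 − 0.04193ρ)·Δh = 0
0.3086 − 0.04193ρ = −Δg_obs/Δh = 0.18490
ρ = (0.3086 − 0.18490) / 0.04193 = 2.95 g/cm³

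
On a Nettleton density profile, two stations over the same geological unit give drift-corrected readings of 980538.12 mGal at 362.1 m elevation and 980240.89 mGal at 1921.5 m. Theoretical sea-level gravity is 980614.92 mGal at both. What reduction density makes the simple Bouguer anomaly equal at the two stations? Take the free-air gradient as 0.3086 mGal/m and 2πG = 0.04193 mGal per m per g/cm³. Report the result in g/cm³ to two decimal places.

2.81

Δg_obs = 980240.89 − 980538.12 = -297.23 mGal over Δh = 1921.5 − 362.1 = 1559.4 m
Equal Bouguer anomalies ⇒ Δg_obs + (0.3086 − 0.04193ρ)·Δh = 0
0.3086 − 0.04193ρ = −Δg_obs/Δh = 0.19061
ρ = (0.3086 − 0.19061) / 0.04193 = 2.81 g/cm³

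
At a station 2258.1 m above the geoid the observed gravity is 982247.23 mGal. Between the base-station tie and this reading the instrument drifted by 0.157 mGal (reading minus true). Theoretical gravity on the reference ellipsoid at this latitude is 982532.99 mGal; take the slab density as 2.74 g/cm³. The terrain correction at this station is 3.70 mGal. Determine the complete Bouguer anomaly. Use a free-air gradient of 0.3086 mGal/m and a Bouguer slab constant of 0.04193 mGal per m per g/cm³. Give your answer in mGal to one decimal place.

155.2

Drift-corrected reading = 982247.23 − (0.157) = 982247.073 mGal
Free-air correction = 0.3086 × 2258.1 = 696.85 mGal
Free-air anomaly = 982247.073 − 982532.99 + (696.85) = 410.933 mGal
Bouguer slab correction = 0.04193 × 2.74 × 2258.1 = 259.43 mGal
Simple Bouguer anomaly = 410.933 − (259.43) = 151.503 mGal
Complete Bouguer anomaly = 151.503 + 3.70 = 155.203 mGal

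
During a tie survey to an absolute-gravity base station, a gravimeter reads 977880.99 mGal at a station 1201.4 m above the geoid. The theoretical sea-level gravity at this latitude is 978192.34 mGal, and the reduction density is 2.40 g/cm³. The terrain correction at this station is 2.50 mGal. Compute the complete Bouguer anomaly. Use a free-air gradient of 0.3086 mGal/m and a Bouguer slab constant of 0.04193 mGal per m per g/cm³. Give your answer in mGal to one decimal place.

-59.0

Free-air correction = 0.3086 × 1201.4 = 370.75 mGal
Free-air anomaly = 977880.99 − 978192.34 + (370.75) = 59.40 mGal
Bouguer slab correction = 0.04193 × 2.40 × 1201.4 = 120.90 mGal
Simple Bouguer anomaly = 59.40 − (120.90) = -61.50 mGal
Complete Bouguer anomaly = -61.50 + 2.50 = -59.00 mGal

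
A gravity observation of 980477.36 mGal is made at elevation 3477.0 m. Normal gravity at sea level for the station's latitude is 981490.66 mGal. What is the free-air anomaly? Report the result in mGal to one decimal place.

Free-air correction = 0.3086 × 3477.0 = 1073.00 mGal
Free-air anomaly = 980477.36 − 981490.66 + (1073.00) = 59.70 mGal

59.7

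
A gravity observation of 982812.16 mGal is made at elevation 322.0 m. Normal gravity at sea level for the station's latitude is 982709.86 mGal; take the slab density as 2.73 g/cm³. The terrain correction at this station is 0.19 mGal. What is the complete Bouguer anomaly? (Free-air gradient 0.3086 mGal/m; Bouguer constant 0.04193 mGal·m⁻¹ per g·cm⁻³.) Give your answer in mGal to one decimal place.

165.0

Free-air correction = 0.3086 × 322.0 = 99.37 mGal
Free-air anomaly = 982812.16 − 982709.86 + (99.37) = 201.67 mGal
Bouguer slab correction = 0.04193 × 2.73 × 322.0 = 36.86 mGal
Simple Bouguer anomaly = 201.67 − (36.86) = 164.81 mGal
Complete Bouguer anomaly = 164.81 + 0.19 = 165.00 mGal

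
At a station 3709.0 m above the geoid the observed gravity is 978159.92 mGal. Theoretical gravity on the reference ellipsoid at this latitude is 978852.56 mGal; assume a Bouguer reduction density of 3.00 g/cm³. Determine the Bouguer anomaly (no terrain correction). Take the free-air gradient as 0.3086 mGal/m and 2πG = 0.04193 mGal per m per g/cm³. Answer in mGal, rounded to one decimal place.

Free-air correction = 0.3086 × 3709.0 = 1144.60 mGal
Free-air anomaly = 978159.92 − 978852.56 + (1144.60) = 451.96 mGal
Bouguer slab correction = 0.04193 × 3.00 × 3709.0 = 466.56 mGal
Simple Bouguer anomaly = 451.96 − (466.56) = -14.60 mGal

-14.6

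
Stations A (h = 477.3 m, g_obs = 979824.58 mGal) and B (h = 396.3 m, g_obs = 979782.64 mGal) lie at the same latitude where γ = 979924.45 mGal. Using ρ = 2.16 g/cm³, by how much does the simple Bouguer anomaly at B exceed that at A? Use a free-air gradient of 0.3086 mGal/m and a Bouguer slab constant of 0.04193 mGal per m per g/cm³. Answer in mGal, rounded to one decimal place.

-59.6

Δg_SB(A) = 979824.58 − 979924.45 + 0.3086×477.3 − 0.04193×2.16×477.3 = 4.20 mGal
Δg_SB(B) = 979782.64 − 979924.45 + 0.3086×396.3 − 0.04193×2.16×396.3 = -55.40 mGal
Difference = -55.40 − (4.20) = -59.60 mGal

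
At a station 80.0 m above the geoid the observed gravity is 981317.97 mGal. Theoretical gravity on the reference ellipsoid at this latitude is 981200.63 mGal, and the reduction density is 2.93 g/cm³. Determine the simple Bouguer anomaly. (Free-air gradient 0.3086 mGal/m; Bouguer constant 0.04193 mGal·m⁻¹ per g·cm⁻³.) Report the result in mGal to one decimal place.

132.2

Free-air correction = 0.3086 × 80.0 = 24.69 mGal
Free-air anomaly = 981317.97 − 981200.63 + (24.69) = 142.03 mGal
Bouguer slab correction = 0.04193 × 2.93 × 80.0 = 9.83 mGal
Simple Bouguer anomaly = 142.03 − (9.83) = 132.20 mGal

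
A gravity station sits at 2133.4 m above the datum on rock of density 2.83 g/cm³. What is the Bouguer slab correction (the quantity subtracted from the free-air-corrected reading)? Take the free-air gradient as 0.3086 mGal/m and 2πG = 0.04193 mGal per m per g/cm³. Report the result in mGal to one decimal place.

Bouguer slab correction = 0.04193 × 2.83 × 2133.4 = 253.2 mGal

253.2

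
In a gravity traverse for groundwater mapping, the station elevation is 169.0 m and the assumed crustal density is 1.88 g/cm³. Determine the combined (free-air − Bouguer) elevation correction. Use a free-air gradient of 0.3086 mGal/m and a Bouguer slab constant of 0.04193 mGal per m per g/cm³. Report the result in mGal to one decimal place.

38.8

Combined gradient = 0.3086 − 0.04193 × 1.88 = 0.2297716 mGal/m
Combined elevation correction = 0.2297716 × 169.0 = 38.8 mGal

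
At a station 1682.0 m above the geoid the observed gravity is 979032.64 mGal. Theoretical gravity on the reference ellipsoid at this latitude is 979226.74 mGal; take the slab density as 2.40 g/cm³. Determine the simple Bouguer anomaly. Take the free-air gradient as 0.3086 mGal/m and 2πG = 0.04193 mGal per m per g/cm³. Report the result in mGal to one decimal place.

Free-air correction = 0.3086 × 1682.0 = 519.07 mGal
Free-air anomaly = 979032.64 − 979226.74 + (519.07) = 324.97 mGal
Bouguer slab correction = 0.04193 × 2.40 × 1682.0 = 169.26 mGal
Simple Bouguer anomaly = 324.97 − (169.26) = 155.71 mGal

155.7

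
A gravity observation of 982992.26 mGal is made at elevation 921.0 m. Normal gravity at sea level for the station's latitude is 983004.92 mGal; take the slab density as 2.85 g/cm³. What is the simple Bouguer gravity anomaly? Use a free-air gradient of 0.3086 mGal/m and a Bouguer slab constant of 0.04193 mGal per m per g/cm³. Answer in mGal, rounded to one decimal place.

Free-air correction = 0.3086 × 921.0 = 284.22 mGal
Free-air anomaly = 982992.26 − 983004.92 + (284.22) = 271.56 mGal
Bouguer slab correction = 0.04193 × 2.85 × 921.0 = 110.06 mGal
Simple Bouguer anomaly = 271.56 − (110.06) = 161.50 mGal

161.5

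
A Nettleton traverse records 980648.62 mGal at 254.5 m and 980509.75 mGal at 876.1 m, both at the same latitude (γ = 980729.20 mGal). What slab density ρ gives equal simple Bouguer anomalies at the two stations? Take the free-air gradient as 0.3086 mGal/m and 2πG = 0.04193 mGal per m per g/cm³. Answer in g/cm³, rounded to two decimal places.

2.03

Δg_obs = 980509.75 − 980648.62 = -138.87 mGal over Δh = 876.1 − 254.5 = 621.6 m
Equal Bouguer anomalies ⇒ Δg_obs + (0.3086 − 0.04193ρ)·Δh = 0
0.3086 − 0.04193ρ = −Δg_obs/Δh = 0.22341
ρ = (0.3086 − 0.22341) / 0.04193 = 2.03 g/cm³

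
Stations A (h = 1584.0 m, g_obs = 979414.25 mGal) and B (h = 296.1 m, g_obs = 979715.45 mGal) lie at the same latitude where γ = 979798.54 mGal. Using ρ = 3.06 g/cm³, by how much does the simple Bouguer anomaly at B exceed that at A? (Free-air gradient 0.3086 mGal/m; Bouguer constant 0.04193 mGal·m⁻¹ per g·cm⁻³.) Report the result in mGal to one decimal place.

Δg_SB(A) = 979414.25 − 979798.54 + 0.3086×1584.0 − 0.04193×3.06×1584.0 = -98.70 mGal
Δg_SB(B) = 979715.45 − 979798.54 + 0.3086×296.1 − 0.04193×3.06×296.1 = -29.70 mGal
Difference = -29.70 − (-98.70) = 69.00 mGal

69.0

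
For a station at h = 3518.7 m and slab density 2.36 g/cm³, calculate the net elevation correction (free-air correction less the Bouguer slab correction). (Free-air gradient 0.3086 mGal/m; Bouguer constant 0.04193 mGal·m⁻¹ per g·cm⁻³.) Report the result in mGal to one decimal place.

737.7

Combined gradient = 0.3086 − 0.04193 × 2.36 = 0.2096452 mGal/m
Combined elevation correction = 0.2096452 × 3518.7 = 737.7 mGal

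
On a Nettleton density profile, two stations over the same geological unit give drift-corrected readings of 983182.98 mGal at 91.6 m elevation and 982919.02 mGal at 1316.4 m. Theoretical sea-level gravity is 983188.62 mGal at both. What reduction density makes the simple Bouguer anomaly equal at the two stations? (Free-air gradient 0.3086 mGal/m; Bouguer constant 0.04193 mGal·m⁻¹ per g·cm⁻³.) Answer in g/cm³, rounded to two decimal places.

Δg_obs = 982919.02 − 983182.98 = -263.96 mGal over Δh = 1316.4 − 91.6 = 1224.8 m
Equal Bouguer anomalies ⇒ Δg_obs + (0.3086 − 0.04193ρ)·Δh = 0
0.3086 − 0.04193ρ = −Δg_obs/Δh = 0.21551
ρ = (0.3086 − 0.21551) / 0.04193 = 2.22 g/cm³

2.22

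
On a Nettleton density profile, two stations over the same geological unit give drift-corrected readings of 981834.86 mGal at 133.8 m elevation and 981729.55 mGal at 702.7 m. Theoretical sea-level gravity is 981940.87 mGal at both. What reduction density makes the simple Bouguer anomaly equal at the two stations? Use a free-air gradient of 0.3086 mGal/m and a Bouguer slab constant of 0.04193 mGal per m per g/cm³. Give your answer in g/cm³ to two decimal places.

2.95

Δg_obs = 981729.55 − 981834.86 = -105.31 mGal over Δh = 702.7 − 133.8 = 568.9 m
Equal Bouguer anomalies ⇒ Δg_obs + (0.3086 − 0.04193ρ)·Δh = 0
0.3086 − 0.04193ρ = −Δg_obs/Δh = 0.18511
ρ = (0.3086 − 0.18511) / 0.04193 = 2.95 g/cm³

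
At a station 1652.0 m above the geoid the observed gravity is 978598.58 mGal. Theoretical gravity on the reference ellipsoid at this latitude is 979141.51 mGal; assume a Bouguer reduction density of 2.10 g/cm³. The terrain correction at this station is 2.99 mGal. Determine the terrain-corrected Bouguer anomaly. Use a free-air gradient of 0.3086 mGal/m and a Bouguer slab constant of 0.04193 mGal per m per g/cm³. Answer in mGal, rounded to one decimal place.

Free-air correction = 0.3086 × 1652.0 = 509.81 mGal
Free-air anomaly = 978598.58 − 979141.51 + (509.81) = -33.12 mGal
Bouguer slab correction = 0.04193 × 2.10 × 1652.0 = 145.46 mGal
Simple Bouguer anomaly = -33.12 − (145.46) = -178.58 mGal
Complete Bouguer anomaly = -178.58 + 2.99 = -175.59 mGal

-175.6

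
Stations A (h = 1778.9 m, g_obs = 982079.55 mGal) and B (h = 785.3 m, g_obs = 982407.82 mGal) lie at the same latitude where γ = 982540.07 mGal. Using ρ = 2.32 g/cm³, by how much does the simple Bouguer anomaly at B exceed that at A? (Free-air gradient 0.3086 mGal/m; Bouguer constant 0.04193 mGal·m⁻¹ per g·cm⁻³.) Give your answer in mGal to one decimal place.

118.3

Δg_SB(A) = 982079.55 − 982540.07 + 0.3086×1778.9 − 0.04193×2.32×1778.9 = -84.60 mGal
Δg_SB(B) = 982407.82 − 982540.07 + 0.3086×785.3 − 0.04193×2.32×785.3 = 33.70 mGal
Difference = 33.70 − (-84.60) = 118.30 mGal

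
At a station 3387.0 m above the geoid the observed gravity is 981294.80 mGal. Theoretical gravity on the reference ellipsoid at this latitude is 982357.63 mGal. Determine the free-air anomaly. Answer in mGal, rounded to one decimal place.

-17.6

Free-air correction = 0.3086 × 3387.0 = 1045.23 mGal
Free-air anomaly = 981294.80 − 982357.63 + (1045.23) = -17.60 mGal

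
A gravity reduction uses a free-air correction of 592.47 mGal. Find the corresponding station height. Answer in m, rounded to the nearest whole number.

h = 592.47 / 0.3086 = 1919.86 m

1920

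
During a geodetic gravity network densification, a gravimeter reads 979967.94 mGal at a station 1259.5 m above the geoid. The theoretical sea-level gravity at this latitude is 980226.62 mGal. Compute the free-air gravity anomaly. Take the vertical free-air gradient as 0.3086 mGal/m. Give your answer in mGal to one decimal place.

Free-air correction = 0.3086 × 1259.5 = 388.68 mGal
Free-air anomaly = 979967.94 − 980226.62 + (388.68) = 130.00 mGal

130.0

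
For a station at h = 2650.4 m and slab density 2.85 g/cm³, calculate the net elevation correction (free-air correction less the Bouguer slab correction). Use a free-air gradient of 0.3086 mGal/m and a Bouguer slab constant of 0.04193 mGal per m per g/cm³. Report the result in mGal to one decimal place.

Combined gradient = 0.3086 − 0.04193 × 2.85 = 0.1890995 mGal/m
Combined elevation correction = 0.1890995 × 2650.4 = 501.2 mGal

501.2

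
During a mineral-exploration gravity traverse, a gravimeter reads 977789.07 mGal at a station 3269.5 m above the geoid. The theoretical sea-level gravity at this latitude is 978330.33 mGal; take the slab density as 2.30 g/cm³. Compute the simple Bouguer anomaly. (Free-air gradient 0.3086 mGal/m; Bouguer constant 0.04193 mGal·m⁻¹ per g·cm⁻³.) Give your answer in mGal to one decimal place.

152.4

Free-air correction = 0.3086 × 3269.5 = 1008.97 mGal
Free-air anomaly = 977789.07 − 978330.33 + (1008.97) = 467.71 mGal
Bouguer slab correction = 0.04193 × 2.30 × 3269.5 = 315.31 mGal
Simple Bouguer anomaly = 467.71 − (315.31) = 152.40 mGal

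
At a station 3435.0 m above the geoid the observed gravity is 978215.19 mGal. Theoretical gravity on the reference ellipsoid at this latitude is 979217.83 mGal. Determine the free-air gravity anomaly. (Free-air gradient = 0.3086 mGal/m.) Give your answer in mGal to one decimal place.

57.4

Free-air correction = 0.3086 × 3435.0 = 1060.04 mGal
Free-air anomaly = 978215.19 − 979217.83 + (1060.04) = 57.40 mGal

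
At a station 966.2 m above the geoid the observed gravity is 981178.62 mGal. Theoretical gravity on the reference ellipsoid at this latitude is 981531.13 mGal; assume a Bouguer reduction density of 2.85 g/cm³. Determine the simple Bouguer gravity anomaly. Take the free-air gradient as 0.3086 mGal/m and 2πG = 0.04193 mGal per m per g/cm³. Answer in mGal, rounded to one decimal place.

-169.8

Free-air correction = 0.3086 × 966.2 = 298.17 mGal
Free-air anomaly = 981178.62 − 981531.13 + (298.17) = -54.34 mGal
Bouguer slab correction = 0.04193 × 2.85 × 966.2 = 115.46 mGal
Simple Bouguer anomaly = -54.34 − (115.46) = -169.80 mGal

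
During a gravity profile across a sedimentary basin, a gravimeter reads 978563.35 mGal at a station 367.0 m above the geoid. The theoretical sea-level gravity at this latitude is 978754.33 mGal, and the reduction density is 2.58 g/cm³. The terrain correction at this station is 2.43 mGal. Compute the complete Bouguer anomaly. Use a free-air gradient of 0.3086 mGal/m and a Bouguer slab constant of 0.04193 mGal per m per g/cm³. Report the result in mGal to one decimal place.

Free-air correction = 0.3086 × 367.0 = 113.26 mGal
Free-air anomaly = 978563.35 − 978754.33 + (113.26) = -77.72 mGal
Bouguer slab correction = 0.04193 × 2.58 × 367.0 = 39.70 mGal
Simple Bouguer anomaly = -77.72 − (39.70) = -117.42 mGal
Complete Bouguer anomaly = -117.42 + 2.43 = -114.99 mGal

-115.0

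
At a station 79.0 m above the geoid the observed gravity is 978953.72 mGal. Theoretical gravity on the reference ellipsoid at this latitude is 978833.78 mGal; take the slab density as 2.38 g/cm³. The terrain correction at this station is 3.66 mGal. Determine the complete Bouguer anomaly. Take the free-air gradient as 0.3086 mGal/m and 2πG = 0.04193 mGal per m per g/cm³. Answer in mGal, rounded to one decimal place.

Free-air correction = 0.3086 × 79.0 = 24.38 mGal
Free-air anomaly = 978953.72 − 978833.78 + (24.38) = 144.32 mGal
Bouguer slab correction = 0.04193 × 2.38 × 79.0 = 7.88 mGal
Simple Bouguer anomaly = 144.32 − (7.88) = 136.44 mGal
Complete Bouguer anomaly = 136.44 + 3.66 = 140.10 mGal

140.1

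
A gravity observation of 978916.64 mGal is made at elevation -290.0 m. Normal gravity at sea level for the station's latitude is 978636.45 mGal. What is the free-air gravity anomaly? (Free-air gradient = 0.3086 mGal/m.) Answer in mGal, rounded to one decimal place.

Free-air correction = 0.3086 × -290.0 = -89.49 mGal
Free-air anomaly = 978916.64 − 978636.45 + (-89.49) = 190.70 mGal

190.7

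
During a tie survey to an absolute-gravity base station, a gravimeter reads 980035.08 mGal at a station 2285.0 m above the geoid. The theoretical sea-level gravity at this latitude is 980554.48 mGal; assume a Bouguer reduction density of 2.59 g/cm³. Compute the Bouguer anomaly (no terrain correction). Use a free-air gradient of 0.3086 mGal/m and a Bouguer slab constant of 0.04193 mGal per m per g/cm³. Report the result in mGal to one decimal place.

Free-air correction = 0.3086 × 2285.0 = 705.15 mGal
Free-air anomaly = 980035.08 − 980554.48 + (705.15) = 185.75 mGal
Bouguer slab correction = 0.04193 × 2.59 × 2285.0 = 248.15 mGal
Simple Bouguer anomaly = 185.75 − (248.15) = -62.40 mGal

-62.4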